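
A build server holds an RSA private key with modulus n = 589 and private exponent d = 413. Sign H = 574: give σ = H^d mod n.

Squares mod 589: H^1≡574, H^2≡225, H^4≡560, H^8≡252, H^16≡481, H^32≡473, H^64≡498, H^128≡35, H^256≡47
413 = 256 + 128 + 16 + 8 + 4 + 1, so H^413 ≡ 47·35·481·252·560·574 ≡ 252 (mod 589)

252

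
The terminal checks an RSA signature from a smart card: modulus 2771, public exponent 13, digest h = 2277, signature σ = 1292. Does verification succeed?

fails

Squares mod 2771: σ^1≡1292, σ^2≡1122, σ^4≡850, σ^8≡2040
13 = 8 + 4 + 1, so σ^13 ≡ 2040·850·1292 ≡ 2210 (mod 2771)
The recovered value 2210 does not match the digest 2277.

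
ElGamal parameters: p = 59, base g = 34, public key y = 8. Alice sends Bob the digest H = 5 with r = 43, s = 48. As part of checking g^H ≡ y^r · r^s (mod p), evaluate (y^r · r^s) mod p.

8^2 = 64 ≡ 5
8^4 ≡ 5^2 = 25
8^8 ≡ 25^2 = 625 ≡ 35
8^16 ≡ 35^2 = 1225 ≡ 45
8^32 ≡ 45^2 = 2025 ≡ 19
43 = 32 + 8 + 2 + 1, so 8^43 ≡ 19·35·5·8 ≡ 50 (mod 59)
43^2 = 1849 ≡ 20
43^4 ≡ 20^2 = 400 ≡ 46
43^8 ≡ 46^2 = 2116 ≡ 51
43^16 ≡ 51^2 = 2601 ≡ 5
43^32 ≡ 5^2 = 25
48 = 32 + 16, so 43^48 ≡ 25·5 ≡ 7 (mod 59)
y^r · r^s ≡ 50·7 = 350 ≡ 55 (mod 59)

55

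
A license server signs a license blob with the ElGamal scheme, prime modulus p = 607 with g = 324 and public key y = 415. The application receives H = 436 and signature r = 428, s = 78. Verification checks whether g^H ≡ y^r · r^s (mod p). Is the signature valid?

Left side g^H mod p:
324^2 = 104976 ≡ 572
324^4 ≡ 572^2 = 327184 ≡ 11
324^8 ≡ 11^2 = 121
324^16 ≡ 121^2 = 14641 ≡ 73
324^32 ≡ 73^2 = 5329 ≡ 473
324^64 ≡ 473^2 = 223729 ≡ 353
324^128 ≡ 353^2 = 124609 ≡ 174
324^256 ≡ 174^2 = 30276 ≡ 533
436 = 256 + 128 + 32 + 16 + 4, so 324^436 ≡ 533·174·473·73·11 ≡ 389 (mod 607)
Right side y^r · r^s mod p:
415^2 = 172225 ≡ 444
415^4 ≡ 444^2 = 197136 ≡ 468
415^8 ≡ 468^2 = 219024 ≡ 504
415^16 ≡ 504^2 = 254016 ≡ 290
415^32 ≡ 290^2 = 84100 ≡ 334
415^64 ≡ 334^2 = 111556 ≡ 475
415^128 ≡ 475^2 = 225625 ≡ 428
415^256 ≡ 428^2 = 183184 ≡ 477
428 = 256 + 128 + 32 + 8 + 4, so 415^428 ≡ 477·428·334·504·468 ≡ 89 (mod 607)
428^2 = 183184 ≡ 477
428^4 ≡ 477^2 = 227529 ≡ 511
428^8 ≡ 511^2 = 261121 ≡ 111
428^16 ≡ 111^2 = 12321 ≡ 181
428^32 ≡ 181^2 = 32761 ≡ 590
428^64 ≡ 590^2 = 348100 ≡ 289
78 = 64 + 8 + 4 + 2, so 428^78 ≡ 289·111·511·477 ≡ 284 (mod 607)
89·284 = 25276 ≡ 389 (mod 607)
389 ≡ 389 (mod 607), so the signature is genuine.

valid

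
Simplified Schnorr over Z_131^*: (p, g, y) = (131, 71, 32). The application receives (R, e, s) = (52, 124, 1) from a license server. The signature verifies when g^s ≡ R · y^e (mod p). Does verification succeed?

fails

g^s mod p:
71^1 mod 131 = 71
R · y^e mod p:
32^2 = 1024 ≡ 107
32^4 ≡ 107^2 = 11449 ≡ 52
32^8 ≡ 52^2 = 2704 ≡ 84
32^16 ≡ 84^2 = 7056 ≡ 113
32^32 ≡ 113^2 = 12769 ≡ 62
32^64 ≡ 62^2 = 3844 ≡ 45
124 = 64 + 32 + 16 + 8 + 4, so 32^124 ≡ 45·62·113·84·52 ≡ 112 (mod 131)
52·112 = 5824 ≡ 60 (mod 131)
71 ≠ 60; the check fails.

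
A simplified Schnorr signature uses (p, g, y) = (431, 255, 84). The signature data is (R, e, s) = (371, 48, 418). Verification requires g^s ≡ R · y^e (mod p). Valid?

no

g^s mod p:
Squares mod 431: 255^1≡255, 255^2≡375, 255^4≡119, 255^8≡369, 255^16≡396, 255^32≡363, 255^64≡314, 255^128≡328, 255^256≡265
418 = 256 + 128 + 32 + 2, so 255^418 ≡ 265·328·363·375 ≡ 169 (mod 431)
R · y^e mod p:
Squares mod 431: 84^1≡84, 84^2≡160, 84^4≡171, 84^8≡364, 84^16≡179, 84^32≡147
48 = 32 + 16, so 84^48 ≡ 147·179 ≡ 22 (mod 431)
371·22 = 8162 ≡ 404 (mod 431)
169 ≠ 404; the check fails.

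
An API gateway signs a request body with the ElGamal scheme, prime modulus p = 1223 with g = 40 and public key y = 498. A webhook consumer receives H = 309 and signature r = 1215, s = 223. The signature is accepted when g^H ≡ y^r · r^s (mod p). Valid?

no

Left side g^H mod p:
40^2 = 1600 ≡ 377
40^4 ≡ 377^2 = 142129 ≡ 261
40^8 ≡ 261^2 = 68121 ≡ 856
40^16 ≡ 856^2 = 732736 ≡ 159
40^32 ≡ 159^2 = 25281 ≡ 821
40^64 ≡ 821^2 = 674041 ≡ 168
40^128 ≡ 168^2 = 28224 ≡ 95
40^256 ≡ 95^2 = 9025 ≡ 464
309 = 256 + 32 + 16 + 4 + 1, so 40^309 ≡ 464·821·159·261·40 ≡ 795 (mod 1223)
Right side y^r · r^s mod p:
498^2 = 248004 ≡ 958
498^4 ≡ 958^2 = 917764 ≡ 514
498^8 ≡ 514^2 = 264196 ≡ 28
498^16 ≡ 28^2 = 784
498^32 ≡ 784^2 = 614656 ≡ 710
498^64 ≡ 710^2 = 504100 ≡ 224
498^128 ≡ 224^2 = 50176 ≡ 33
498^256 ≡ 33^2 = 1089
498^512 ≡ 1089^2 = 1185921 ≡ 834
498^1024 ≡ 834^2 = 695556 ≡ 892
1215 = 1024 + 128 + 32 + 16 + 8 + 4 + 2 + 1, so 498^1215 ≡ 892·33·710·784·28·514·958·498 ≡ 804 (mod 1223)
1215^2 = 1476225 ≡ 64
1215^4 ≡ 64^2 = 4096 ≡ 427
1215^8 ≡ 427^2 = 182329 ≡ 102
1215^16 ≡ 102^2 = 10404 ≡ 620
1215^32 ≡ 620^2 = 384400 ≡ 378
1215^64 ≡ 378^2 = 142884 ≡ 1016
1215^128 ≡ 1016^2 = 1032256 ≡ 44
223 = 128 + 64 + 16 + 8 + 4 + 2 + 1, so 1215^223 ≡ 44·1016·620·102·427·64·1215 ≡ 1080 (mod 1223)
804·1080 = 868320 ≡ 1213 (mod 1223)
795 ≠ 1213, so verification fails.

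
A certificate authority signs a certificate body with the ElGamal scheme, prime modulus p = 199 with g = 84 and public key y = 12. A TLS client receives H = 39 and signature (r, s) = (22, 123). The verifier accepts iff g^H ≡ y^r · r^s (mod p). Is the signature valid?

valid

Left side g^H mod p:
84^2 = 7056 ≡ 91
84^4 ≡ 91^2 = 8281 ≡ 122
84^8 ≡ 122^2 = 14884 ≡ 158
84^16 ≡ 158^2 = 24964 ≡ 89
84^32 ≡ 89^2 = 7921 ≡ 160
39 = 32 + 4 + 2 + 1, so 84^39 ≡ 160·122·91·84 ≡ 83 (mod 199)
Right side y^r · r^s mod p:
12^2 = 144
12^4 ≡ 144^2 = 20736 ≡ 40
12^8 ≡ 40^2 = 1600 ≡ 8
12^16 ≡ 8^2 = 64
22 = 16 + 4 + 2, so 12^22 ≡ 64·40·144 ≡ 92 (mod 199)
22^2 = 484 ≡ 86
22^4 ≡ 86^2 = 7396 ≡ 33
22^8 ≡ 33^2 = 1089 ≡ 94
22^16 ≡ 94^2 = 8836 ≡ 80
22^32 ≡ 80^2 = 6400 ≡ 32
22^64 ≡ 32^2 = 1024 ≡ 29
123 = 64 + 32 + 16 + 8 + 2 + 1, so 22^123 ≡ 29·32·80·94·86·22 ≡ 42 (mod 199)
92·42 = 3864 ≡ 83 (mod 199)
83 ≡ 83 (mod 199), so the signature is genuine.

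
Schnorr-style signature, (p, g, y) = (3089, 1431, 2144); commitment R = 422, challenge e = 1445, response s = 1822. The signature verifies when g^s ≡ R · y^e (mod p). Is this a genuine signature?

g^s mod p:
Squares mod 3089: 1431^1≡1431, 1431^2≡2843, 1431^4≡1825, 1431^8≡683, 1431^16≡50, 1431^32≡2500, 1431^64≡953, 1431^128≡43, 1431^256≡1849, 1431^512≡2367, 1431^1024≡2332
1822 = 1024 + 512 + 256 + 16 + 8 + 4 + 2, so 1431^1822 ≡ 2332·2367·1849·50·683·1825·2843 ≡ 1775 (mod 3089)
R · y^e mod p:
Squares mod 3089: 2144^1≡2144, 2144^2≡304, 2144^4≡2835, 2144^8≡2736, 2144^16≡1049, 2144^32≡717, 2144^64≡1315, 2144^128≡2474, 2144^256≡1367, 2144^512≡2933, 2144^1024≡2713
1445 = 1024 + 256 + 128 + 32 + 4 + 1, so 2144^1445 ≡ 2713·1367·2474·717·2835·2144 ≡ 306 (mod 3089)
422·306 = 129132 ≡ 2483 (mod 3089)
1775 ≠ 2483; the check fails.

forged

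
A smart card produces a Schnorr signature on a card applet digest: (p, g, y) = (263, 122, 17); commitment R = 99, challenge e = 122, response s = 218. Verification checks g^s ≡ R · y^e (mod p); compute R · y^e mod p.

Squares mod 263: 17^1≡17, 17^2≡26, 17^4≡150, 17^8≡145, 17^16≡248, 17^32≡225, 17^64≡129
122 = 64 + 32 + 16 + 8 + 2, so 17^122 ≡ 129·225·248·145·26 ≡ 51 (mod 263)
R · y^e ≡ 99·51 = 5049 ≡ 52 (mod 263)

52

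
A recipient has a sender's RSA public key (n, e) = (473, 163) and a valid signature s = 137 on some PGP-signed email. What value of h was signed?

323

s^2 ≡ 137^2 = 18769 ≡ 322
s^4 ≡ 322^2 = 103684 ≡ 97
s^8 ≡ 97^2 = 9409 ≡ 422
s^16 ≡ 422^2 = 178084 ≡ 236
s^32 ≡ 236^2 = 55696 ≡ 355
s^64 ≡ 355^2 = 126025 ≡ 207
s^128 ≡ 207^2 = 42849 ≡ 279
163 = 128 + 32 + 2 + 1, so s^163 ≡ 279·355·322·137 ≡ 323 (mod 473)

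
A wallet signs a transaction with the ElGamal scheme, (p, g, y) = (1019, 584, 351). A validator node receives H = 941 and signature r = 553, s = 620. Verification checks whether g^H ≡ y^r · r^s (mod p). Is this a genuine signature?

forged

Left side g^H mod p:
Squares mod 1019: 584^1≡584, 584^2≡710, 584^4≡714, 584^8≡296, 584^16≡1001, 584^32≡324, 584^64≡19, 584^128≡361, 584^256≡908, 584^512≡93
941 = 512 + 256 + 128 + 32 + 8 + 4 + 1, so 584^941 ≡ 93·908·361·324·296·714·584 ≡ 331 (mod 1019)
Right side y^r · r^s mod p:
Squares mod 1019: 351^1≡351, 351^2≡921, 351^4≡433, 351^8≡1012, 351^16≡49, 351^32≡363, 351^64≡318, 351^128≡243, 351^256≡966, 351^512≡771
553 = 512 + 32 + 8 + 1, so 351^553 ≡ 771·363·1012·351 ≡ 752 (mod 1019)
Squares mod 1019: 553^1≡553, 553^2≡109, 553^4≡672, 553^8≡167, 553^16≡376, 553^32≡754, 553^64≡933, 553^128≡263, 553^256≡896, 553^512≡863
620 = 512 + 64 + 32 + 8 + 4, so 553^620 ≡ 863·933·754·167·672 ≡ 720 (mod 1019)
752·720 = 541440 ≡ 351 (mod 1019)
331 ≠ 351, so verification fails.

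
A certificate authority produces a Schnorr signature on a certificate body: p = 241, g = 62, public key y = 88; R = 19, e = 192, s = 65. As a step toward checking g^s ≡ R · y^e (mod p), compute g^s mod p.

19

62^2 = 3844 ≡ 229
62^4 ≡ 229^2 = 52441 ≡ 144
62^8 ≡ 144^2 = 20736 ≡ 10
62^16 ≡ 10^2 = 100
62^32 ≡ 100^2 = 10000 ≡ 119
62^64 ≡ 119^2 = 14161 ≡ 183
65 = 64 + 1, so 62^65 ≡ 183·62 ≡ 19 (mod 241)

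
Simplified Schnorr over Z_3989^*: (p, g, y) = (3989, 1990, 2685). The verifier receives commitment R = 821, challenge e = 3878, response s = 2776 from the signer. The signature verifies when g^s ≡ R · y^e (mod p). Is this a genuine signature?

g^s mod p:
Squares mod 3989: 1990^1≡1990, 1990^2≡3012, 1990^4≡1158, 1990^8≡660, 1990^16≡799, 1990^32≡161, 1990^64≡1987, 1990^128≡3048, 1990^256≡3912, 1990^512≡1940, 1990^1024≡1973, 1990^2048≡3454
2776 = 2048 + 512 + 128 + 64 + 16 + 8, so 1990^2776 ≡ 3454·1940·3048·1987·799·660 ≡ 3238 (mod 3989)
R · y^e mod p:
Squares mod 3989: 2685^1≡2685, 2685^2≡1102, 2685^4≡1748, 2685^8≡3919, 2685^16≡911, 2685^32≡209, 2685^64≡3791, 2685^128≡3303, 2685^256≡3883, 2685^512≡3258, 2685^1024≡3824, 2685^2048≡3291
3878 = 2048 + 1024 + 512 + 256 + 32 + 4 + 2, so 2685^3878 ≡ 3291·3824·3258·3883·209·1748·1102 ≡ 2386 (mod 3989)
821·2386 = 1958906 ≡ 307 (mod 3989)
3238 ≠ 307; the check fails.

forged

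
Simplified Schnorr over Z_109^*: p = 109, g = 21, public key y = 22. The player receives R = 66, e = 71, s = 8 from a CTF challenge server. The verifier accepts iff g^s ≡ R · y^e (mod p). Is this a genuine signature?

g^s mod p:
21^2 = 441 ≡ 5
21^4 ≡ 5^2 = 25
21^8 ≡ 25^2 = 625 ≡ 80
R · y^e mod p:
22^2 = 484 ≡ 48
22^4 ≡ 48^2 = 2304 ≡ 15
22^8 ≡ 15^2 = 225 ≡ 7
22^16 ≡ 7^2 = 49
22^32 ≡ 49^2 = 2401 ≡ 3
22^64 ≡ 3^2 = 9
71 = 64 + 4 + 2 + 1, so 22^71 ≡ 9·15·48·22 ≡ 97 (mod 109)
66·97 = 6402 ≡ 80 (mod 109)
80 ≡ 80 (mod 109); signature holds.

genuine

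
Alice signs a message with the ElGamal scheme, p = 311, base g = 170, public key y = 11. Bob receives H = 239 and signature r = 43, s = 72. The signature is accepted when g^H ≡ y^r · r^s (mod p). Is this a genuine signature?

genuine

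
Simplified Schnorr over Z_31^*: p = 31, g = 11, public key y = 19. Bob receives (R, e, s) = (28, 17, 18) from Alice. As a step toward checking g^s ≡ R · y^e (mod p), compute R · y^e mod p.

2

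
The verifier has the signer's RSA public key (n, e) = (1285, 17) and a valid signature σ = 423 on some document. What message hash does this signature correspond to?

σ^2 ≡ 423^2 = 178929 ≡ 314
σ^4 ≡ 314^2 = 98596 ≡ 936
σ^8 ≡ 936^2 = 876096 ≡ 1011
σ^16 ≡ 1011^2 = 1022121 ≡ 546
17 = 16 + 1, so σ^17 ≡ 546·423 ≡ 943 (mod 1285)

943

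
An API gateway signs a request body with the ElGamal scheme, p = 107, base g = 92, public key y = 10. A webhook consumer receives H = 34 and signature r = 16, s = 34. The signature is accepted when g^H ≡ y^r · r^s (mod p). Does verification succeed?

passes

Left side g^H mod p:
92^2 = 8464 ≡ 11
92^4 ≡ 11^2 = 121 ≡ 14
92^8 ≡ 14^2 = 196 ≡ 89
92^16 ≡ 89^2 = 7921 ≡ 3
92^32 ≡ 3^2 = 9
34 = 32 + 2, so 92^34 ≡ 9·11 ≡ 99 (mod 107)
Right side y^r · r^s mod p:
10^2 = 100
10^4 ≡ 100^2 = 10000 ≡ 49
10^8 ≡ 49^2 = 2401 ≡ 47
10^16 ≡ 47^2 = 2209 ≡ 69
16^2 = 256 ≡ 42
16^4 ≡ 42^2 = 1764 ≡ 52
16^8 ≡ 52^2 = 2704 ≡ 29
16^16 ≡ 29^2 = 841 ≡ 92
16^32 ≡ 92^2 = 8464 ≡ 11
34 = 32 + 2, so 16^34 ≡ 11·42 ≡ 34 (mod 107)
69·34 = 2346 ≡ 99 (mod 107)
99 ≡ 99 (mod 107), so the signature is genuine.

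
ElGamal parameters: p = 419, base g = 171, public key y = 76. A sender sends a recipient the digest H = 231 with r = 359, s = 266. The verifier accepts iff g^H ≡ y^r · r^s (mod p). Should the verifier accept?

accept

Left side g^H mod p:
171^2 = 29241 ≡ 330
171^4 ≡ 330^2 = 108900 ≡ 379
171^8 ≡ 379^2 = 143641 ≡ 343
171^16 ≡ 343^2 = 117649 ≡ 329
171^32 ≡ 329^2 = 108241 ≡ 139
171^64 ≡ 139^2 = 19321 ≡ 47
171^128 ≡ 47^2 = 2209 ≡ 114
231 = 128 + 64 + 32 + 4 + 2 + 1, so 171^231 ≡ 114·47·139·379·330·171 ≡ 284 (mod 419)
Right side y^r · r^s mod p:
76^2 = 5776 ≡ 329
76^4 ≡ 329^2 = 108241 ≡ 139
76^8 ≡ 139^2 = 19321 ≡ 47
76^16 ≡ 47^2 = 2209 ≡ 114
76^32 ≡ 114^2 = 12996 ≡ 7
76^64 ≡ 7^2 = 49
76^128 ≡ 49^2 = 2401 ≡ 306
76^256 ≡ 306^2 = 93636 ≡ 199
359 = 256 + 64 + 32 + 4 + 2 + 1, so 76^359 ≡ 199·49·7·139·329·76 ≡ 284 (mod 419)
359^2 = 128881 ≡ 248
359^4 ≡ 248^2 = 61504 ≡ 330
359^8 ≡ 330^2 = 108900 ≡ 379
359^16 ≡ 379^2 = 143641 ≡ 343
359^32 ≡ 343^2 = 117649 ≡ 329
359^64 ≡ 329^2 = 108241 ≡ 139
359^128 ≡ 139^2 = 19321 ≡ 47
359^256 ≡ 47^2 = 2209 ≡ 114
266 = 256 + 8 + 2, so 359^266 ≡ 114·379·248 ≡ 1 (mod 419)
284·1 = 284 ≡ 284 (mod 419)
284 ≡ 284 (mod 419), so the signature is genuine.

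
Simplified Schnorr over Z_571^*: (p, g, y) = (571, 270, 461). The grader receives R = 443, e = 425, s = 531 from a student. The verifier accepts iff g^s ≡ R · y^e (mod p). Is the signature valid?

invalid

g^s mod p:
270^2 = 72900 ≡ 383
270^4 ≡ 383^2 = 146689 ≡ 513
270^8 ≡ 513^2 = 263169 ≡ 509
270^16 ≡ 509^2 = 259081 ≡ 418
270^32 ≡ 418^2 = 174724 ≡ 569
270^64 ≡ 569^2 = 323761 ≡ 4
270^128 ≡ 4^2 = 16
270^256 ≡ 16^2 = 256
270^512 ≡ 256^2 = 65536 ≡ 442
531 = 512 + 16 + 2 + 1, so 270^531 ≡ 442·418·383·270 ≡ 214 (mod 571)
R · y^e mod p:
461^2 = 212521 ≡ 109
461^4 ≡ 109^2 = 11881 ≡ 461
461^8 ≡ 461^2 = 212521 ≡ 109
461^16 ≡ 109^2 = 11881 ≡ 461
461^32 ≡ 461^2 = 212521 ≡ 109
461^64 ≡ 109^2 = 11881 ≡ 461
461^128 ≡ 461^2 = 212521 ≡ 109
461^256 ≡ 109^2 = 11881 ≡ 461
425 = 256 + 128 + 32 + 8 + 1, so 461^425 ≡ 461·109·109·109·461 ≡ 109 (mod 571)
443·109 = 48287 ≡ 323 (mod 571)
214 ≠ 323; the check fails.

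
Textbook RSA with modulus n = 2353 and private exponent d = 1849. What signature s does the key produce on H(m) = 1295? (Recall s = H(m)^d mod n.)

(H(m))^2 ≡ 1295^2 = 1677025 ≡ 1689
(H(m))^4 ≡ 1689^2 = 2852721 ≡ 885
(H(m))^8 ≡ 885^2 = 783225 ≡ 2029
(H(m))^16 ≡ 2029^2 = 4116841 ≡ 1444
(H(m))^32 ≡ 1444^2 = 2085136 ≡ 378
(H(m))^64 ≡ 378^2 = 142884 ≡ 1704
(H(m))^128 ≡ 1704^2 = 2903616 ≡ 14
(H(m))^256 ≡ 14^2 = 196
(H(m))^512 ≡ 196^2 = 38416 ≡ 768
(H(m))^1024 ≡ 768^2 = 589824 ≡ 1574
1849 = 1024 + 512 + 256 + 32 + 16 + 8 + 1, so (H(m))^1849 ≡ 1574·768·196·378·1444·2029·1295 ≡ 1828 (mod 2353)

1828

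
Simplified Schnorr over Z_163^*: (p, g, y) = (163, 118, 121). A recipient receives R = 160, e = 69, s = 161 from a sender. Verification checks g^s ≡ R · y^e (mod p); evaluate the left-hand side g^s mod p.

134

118^2 = 13924 ≡ 69
118^4 ≡ 69^2 = 4761 ≡ 34
118^8 ≡ 34^2 = 1156 ≡ 15
118^16 ≡ 15^2 = 225 ≡ 62
118^32 ≡ 62^2 = 3844 ≡ 95
118^64 ≡ 95^2 = 9025 ≡ 60
118^128 ≡ 60^2 = 3600 ≡ 14
161 = 128 + 32 + 1, so 118^161 ≡ 14·95·118 ≡ 134 (mod 163)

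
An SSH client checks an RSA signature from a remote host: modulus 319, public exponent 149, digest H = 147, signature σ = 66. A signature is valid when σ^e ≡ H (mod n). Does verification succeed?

σ^2 ≡ 66^2 = 4356 ≡ 209
σ^4 ≡ 209^2 = 43681 ≡ 297
σ^8 ≡ 297^2 = 88209 ≡ 165
σ^16 ≡ 165^2 = 27225 ≡ 110
σ^32 ≡ 110^2 = 12100 ≡ 297
σ^64 ≡ 297^2 = 88209 ≡ 165
σ^128 ≡ 165^2 = 27225 ≡ 110
149 = 128 + 16 + 4 + 1, so σ^149 ≡ 110·110·297·66 ≡ 44 (mod 319)
The recovered value 44 does not match the digest 147.

fails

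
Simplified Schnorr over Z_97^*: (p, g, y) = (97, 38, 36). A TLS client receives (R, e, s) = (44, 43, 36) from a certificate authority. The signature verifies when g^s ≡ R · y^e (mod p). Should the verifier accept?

g^s mod p:
38^2 = 1444 ≡ 86
38^4 ≡ 86^2 = 7396 ≡ 24
38^8 ≡ 24^2 = 576 ≡ 91
38^16 ≡ 91^2 = 8281 ≡ 36
38^32 ≡ 36^2 = 1296 ≡ 35
36 = 32 + 4, so 38^36 ≡ 35·24 ≡ 64 (mod 97)
R · y^e mod p:
36^2 = 1296 ≡ 35
36^4 ≡ 35^2 = 1225 ≡ 61
36^8 ≡ 61^2 = 3721 ≡ 35
36^16 ≡ 35^2 = 1225 ≡ 61
36^32 ≡ 61^2 = 3721 ≡ 35
43 = 32 + 8 + 2 + 1, so 36^43 ≡ 35·35·35·36 ≡ 36 (mod 97)
44·36 = 1584 ≡ 32 (mod 97)
64 ≠ 32; the check fails.

reject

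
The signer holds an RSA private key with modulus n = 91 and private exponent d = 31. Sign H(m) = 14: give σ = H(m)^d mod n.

14

(H(m))^2 ≡ 14^2 = 196 ≡ 14
(H(m))^4 ≡ 14^2 = 196 ≡ 14
(H(m))^8 ≡ 14^2 = 196 ≡ 14
(H(m))^16 ≡ 14^2 = 196 ≡ 14
31 = 16 + 8 + 4 + 2 + 1, so (H(m))^31 ≡ 14·14·14·14·14 ≡ 14 (mod 91)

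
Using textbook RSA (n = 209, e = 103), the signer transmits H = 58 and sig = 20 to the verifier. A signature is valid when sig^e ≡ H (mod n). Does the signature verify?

sig^2 ≡ 20^2 = 400 ≡ 191
sig^4 ≡ 191^2 = 36481 ≡ 115
sig^8 ≡ 115^2 = 13225 ≡ 58
sig^16 ≡ 58^2 = 3364 ≡ 20
sig^32 ≡ 20^2 = 400 ≡ 191
sig^64 ≡ 191^2 = 36481 ≡ 115
103 = 64 + 32 + 4 + 2 + 1, so sig^103 ≡ 115·191·115·191·20 ≡ 58 (mod 209)
Since 58 equals the digest 58, verification succeeds.

verifies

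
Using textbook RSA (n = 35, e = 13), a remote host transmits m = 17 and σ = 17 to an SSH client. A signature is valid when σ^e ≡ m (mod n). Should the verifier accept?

Squares mod 35: σ^1≡17, σ^2≡9, σ^4≡11, σ^8≡16
13 = 8 + 4 + 1, so σ^13 ≡ 16·11·17 ≡ 17 (mod 35)
17 = m, so the signature checks out.

accept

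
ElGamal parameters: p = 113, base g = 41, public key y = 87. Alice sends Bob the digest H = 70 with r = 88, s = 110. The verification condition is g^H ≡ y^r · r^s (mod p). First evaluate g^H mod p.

15

41^2 = 1681 ≡ 99
41^4 ≡ 99^2 = 9801 ≡ 83
41^8 ≡ 83^2 = 6889 ≡ 109
41^16 ≡ 109^2 = 11881 ≡ 16
41^32 ≡ 16^2 = 256 ≡ 30
41^64 ≡ 30^2 = 900 ≡ 109
70 = 64 + 4 + 2, so 41^70 ≡ 109·83·99 ≡ 15 (mod 113)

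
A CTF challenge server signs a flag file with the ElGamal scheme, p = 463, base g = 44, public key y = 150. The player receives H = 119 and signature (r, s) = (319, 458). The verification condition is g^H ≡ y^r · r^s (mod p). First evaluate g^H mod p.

305

44^2 = 1936 ≡ 84
44^4 ≡ 84^2 = 7056 ≡ 111
44^8 ≡ 111^2 = 12321 ≡ 283
44^16 ≡ 283^2 = 80089 ≡ 453
44^32 ≡ 453^2 = 205209 ≡ 100
44^64 ≡ 100^2 = 10000 ≡ 277
119 = 64 + 32 + 16 + 4 + 2 + 1, so 44^119 ≡ 277·100·453·111·84·44 ≡ 305 (mod 463)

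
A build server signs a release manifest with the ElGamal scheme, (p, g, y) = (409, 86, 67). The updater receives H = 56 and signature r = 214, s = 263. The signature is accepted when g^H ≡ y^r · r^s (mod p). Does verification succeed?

fails

Left side g^H mod p:
Squares mod 409: 86^1≡86, 86^2≡34, 86^4≡338, 86^8≡133, 86^16≡102, 86^32≡179
56 = 32 + 16 + 8, so 86^56 ≡ 179·102·133 ≡ 81 (mod 409)
Right side y^r · r^s mod p:
Squares mod 409: 67^1≡67, 67^2≡399, 67^4≡100, 67^8≡184, 67^16≡318, 67^32≡101, 67^64≡385, 67^128≡167
214 = 128 + 64 + 16 + 4 + 2, so 67^214 ≡ 167·385·318·100·399 ≡ 204 (mod 409)
Squares mod 409: 214^1≡214, 214^2≡397, 214^4≡144, 214^8≡286, 214^16≡405, 214^32≡16, 214^64≡256, 214^128≡96, 214^256≡218
263 = 256 + 4 + 2 + 1, so 214^263 ≡ 218·144·397·214 ≡ 62 (mod 409)
204·62 = 12648 ≡ 378 (mod 409)
81 ≠ 378, so verification fails.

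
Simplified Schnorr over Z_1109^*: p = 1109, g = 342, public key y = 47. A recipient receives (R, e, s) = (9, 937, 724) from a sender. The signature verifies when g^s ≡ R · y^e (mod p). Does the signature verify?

does not verify

g^s mod p:
342^2 = 116964 ≡ 519
342^4 ≡ 519^2 = 269361 ≡ 983
342^8 ≡ 983^2 = 966289 ≡ 350
342^16 ≡ 350^2 = 122500 ≡ 510
342^32 ≡ 510^2 = 260100 ≡ 594
342^64 ≡ 594^2 = 352836 ≡ 174
342^128 ≡ 174^2 = 30276 ≡ 333
342^256 ≡ 333^2 = 110889 ≡ 1098
342^512 ≡ 1098^2 = 1205604 ≡ 121
724 = 512 + 128 + 64 + 16 + 4, so 342^724 ≡ 121·333·174·510·983 ≡ 571 (mod 1109)
R · y^e mod p:
47^2 = 2209 ≡ 1100
47^4 ≡ 1100^2 = 1210000 ≡ 81
47^8 ≡ 81^2 = 6561 ≡ 1016
47^16 ≡ 1016^2 = 1032256 ≡ 886
47^32 ≡ 886^2 = 784996 ≡ 933
47^64 ≡ 933^2 = 870489 ≡ 1033
47^128 ≡ 1033^2 = 1067089 ≡ 231
47^256 ≡ 231^2 = 53361 ≡ 129
47^512 ≡ 129^2 = 16641 ≡ 6
937 = 512 + 256 + 128 + 32 + 8 + 1, so 47^937 ≡ 6·129·231·933·1016·47 ≡ 752 (mod 1109)
9·752 = 6768 ≡ 114 (mod 1109)
571 ≠ 114; the check fails.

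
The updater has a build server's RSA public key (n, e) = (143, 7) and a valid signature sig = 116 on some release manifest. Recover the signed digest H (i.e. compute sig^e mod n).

sig^2 ≡ 116^2 = 13456 ≡ 14
sig^4 ≡ 14^2 = 196 ≡ 53
7 = 4 + 2 + 1, so sig^7 ≡ 53·14·116 ≡ 129 (mod 143)

129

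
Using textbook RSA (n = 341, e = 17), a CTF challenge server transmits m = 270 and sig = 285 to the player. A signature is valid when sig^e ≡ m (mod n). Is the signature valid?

sig^2 ≡ 285^2 = 81225 ≡ 67
sig^4 ≡ 67^2 = 4489 ≡ 56
sig^8 ≡ 56^2 = 3136 ≡ 67
sig^16 ≡ 67^2 = 4489 ≡ 56
17 = 16 + 1, so sig^17 ≡ 56·285 ≡ 274 (mod 341)
sig^17 mod 341 = 274, but m = 270.

invalid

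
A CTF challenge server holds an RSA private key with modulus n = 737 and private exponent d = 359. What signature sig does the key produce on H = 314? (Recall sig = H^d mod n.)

57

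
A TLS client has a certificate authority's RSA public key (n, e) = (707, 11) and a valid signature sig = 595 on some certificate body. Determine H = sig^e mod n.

217

sig^2 ≡ 595^2 = 354025 ≡ 525
sig^4 ≡ 525^2 = 275625 ≡ 602
sig^8 ≡ 602^2 = 362404 ≡ 420
11 = 8 + 2 + 1, so sig^11 ≡ 420·525·595 ≡ 217 (mod 707)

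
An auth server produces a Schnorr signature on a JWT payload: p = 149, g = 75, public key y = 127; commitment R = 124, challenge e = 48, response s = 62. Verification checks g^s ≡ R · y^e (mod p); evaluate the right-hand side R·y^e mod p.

76

Squares mod 149: 127^1≡127, 127^2≡37, 127^4≡28, 127^8≡39, 127^16≡31, 127^32≡67
48 = 32 + 16, so 127^48 ≡ 67·31 ≡ 140 (mod 149)
R · y^e ≡ 124·140 = 17360 ≡ 76 (mod 149)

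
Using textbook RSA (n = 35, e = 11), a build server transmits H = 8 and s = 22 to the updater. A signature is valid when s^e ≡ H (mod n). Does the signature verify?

verifies

s^11 mod 35 = 8
8 = H, so the signature checks out.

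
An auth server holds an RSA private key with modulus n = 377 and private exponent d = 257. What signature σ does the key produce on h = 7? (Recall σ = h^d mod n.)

h^257 mod 377 = 219

219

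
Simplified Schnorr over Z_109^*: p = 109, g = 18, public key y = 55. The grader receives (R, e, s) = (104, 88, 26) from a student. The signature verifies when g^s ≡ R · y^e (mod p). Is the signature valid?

valid

g^s mod p:
18^2 = 324 ≡ 106
18^4 ≡ 106^2 = 11236 ≡ 9
18^8 ≡ 9^2 = 81
18^16 ≡ 81^2 = 6561 ≡ 21
26 = 16 + 8 + 2, so 18^26 ≡ 21·81·106 ≡ 20 (mod 109)
R · y^e mod p:
55^2 = 3025 ≡ 82
55^4 ≡ 82^2 = 6724 ≡ 75
55^8 ≡ 75^2 = 5625 ≡ 66
55^16 ≡ 66^2 = 4356 ≡ 105
55^32 ≡ 105^2 = 11025 ≡ 16
55^64 ≡ 16^2 = 256 ≡ 38
88 = 64 + 16 + 8, so 55^88 ≡ 38·105·66 ≡ 105 (mod 109)
104·105 = 10920 ≡ 20 (mod 109)
20 ≡ 20 (mod 109); signature holds.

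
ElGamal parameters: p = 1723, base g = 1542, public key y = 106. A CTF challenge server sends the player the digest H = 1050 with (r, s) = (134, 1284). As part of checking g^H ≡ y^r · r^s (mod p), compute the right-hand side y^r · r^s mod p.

1420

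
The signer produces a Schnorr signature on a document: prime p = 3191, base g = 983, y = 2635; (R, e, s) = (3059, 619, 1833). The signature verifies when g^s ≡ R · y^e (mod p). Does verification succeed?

g^s mod p:
Squares mod 3191: 983^1≡983, 983^2≡2607, 983^4≡2810, 983^8≡1566, 983^16≡1668, 983^32≡2863, 983^64≡2281, 983^128≡1631, 983^256≡2058, 983^512≡907, 983^1024≡2562
1833 = 1024 + 512 + 256 + 32 + 8 + 1, so 983^1833 ≡ 2562·907·2058·2863·1566·983 ≡ 1812 (mod 3191)
R · y^e mod p:
Squares mod 3191: 2635^1≡2635, 2635^2≡2800, 2635^4≡2904, 2635^8≡2594, 2635^16≡2208, 2635^32≡2607, 2635^64≡2810, 2635^128≡1566, 2635^256≡1668, 2635^512≡2863
619 = 512 + 64 + 32 + 8 + 2 + 1, so 2635^619 ≡ 2863·2810·2607·2594·2800·2635 ≡ 2307 (mod 3191)
3059·2307 = 7057113 ≡ 1812 (mod 3191)
1812 ≡ 1812 (mod 3191); signature holds.

passes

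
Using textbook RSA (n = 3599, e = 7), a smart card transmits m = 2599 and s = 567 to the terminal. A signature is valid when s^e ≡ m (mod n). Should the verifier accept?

reject

s^2 ≡ 567^2 = 321489 ≡ 1178
s^4 ≡ 1178^2 = 1387684 ≡ 2069
7 = 4 + 2 + 1, so s^7 ≡ 2069·1178·567 ≡ 2072 (mod 3599)
2072 ≠ 2599, so verification fails.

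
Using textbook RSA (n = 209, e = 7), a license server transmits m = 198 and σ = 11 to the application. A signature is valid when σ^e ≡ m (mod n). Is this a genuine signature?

σ^7 mod 209 = 11
σ^7 mod 209 = 11, but m = 198.

forged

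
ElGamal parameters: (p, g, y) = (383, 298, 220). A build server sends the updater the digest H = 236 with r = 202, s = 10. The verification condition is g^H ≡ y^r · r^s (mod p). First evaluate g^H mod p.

298^2 = 88804 ≡ 331
298^4 ≡ 331^2 = 109561 ≡ 23
298^8 ≡ 23^2 = 529 ≡ 146
298^16 ≡ 146^2 = 21316 ≡ 251
298^32 ≡ 251^2 = 63001 ≡ 189
298^64 ≡ 189^2 = 35721 ≡ 102
298^128 ≡ 102^2 = 10404 ≡ 63
236 = 128 + 64 + 32 + 8 + 4, so 298^236 ≡ 63·102·189·146·23 ≡ 46 (mod 383)

46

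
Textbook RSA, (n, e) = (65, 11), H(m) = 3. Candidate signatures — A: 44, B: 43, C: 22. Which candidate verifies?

C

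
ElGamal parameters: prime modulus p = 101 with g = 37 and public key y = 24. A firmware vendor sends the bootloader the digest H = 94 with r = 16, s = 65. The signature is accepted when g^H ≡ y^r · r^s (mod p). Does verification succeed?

Left side g^H mod p:
37^2 = 1369 ≡ 56
37^4 ≡ 56^2 = 3136 ≡ 5
37^8 ≡ 5^2 = 25
37^16 ≡ 25^2 = 625 ≡ 19
37^32 ≡ 19^2 = 361 ≡ 58
37^64 ≡ 58^2 = 3364 ≡ 31
94 = 64 + 16 + 8 + 4 + 2, so 37^94 ≡ 31·19·25·5·56 ≡ 79 (mod 101)
Right side y^r · r^s mod p:
24^2 = 576 ≡ 71
24^4 ≡ 71^2 = 5041 ≡ 92
24^8 ≡ 92^2 = 8464 ≡ 81
24^16 ≡ 81^2 = 6561 ≡ 97
16^2 = 256 ≡ 54
16^4 ≡ 54^2 = 2916 ≡ 88
16^8 ≡ 88^2 = 7744 ≡ 68
16^16 ≡ 68^2 = 4624 ≡ 79
16^32 ≡ 79^2 = 6241 ≡ 80
16^64 ≡ 80^2 = 6400 ≡ 37
65 = 64 + 1, so 16^65 ≡ 37·16 ≡ 87 (mod 101)
97·87 = 8439 ≡ 56 (mod 101)
79 ≠ 56, so verification fails.

fails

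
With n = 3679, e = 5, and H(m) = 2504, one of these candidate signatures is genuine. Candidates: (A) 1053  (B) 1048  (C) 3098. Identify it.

B

Candidate A: Squares mod 3679: 1053^1≡1053, 1053^2≡1430, 1053^4≡3055; 5 = 4 + 1, so 1053^5 ≡ 3055·1053 ≡ 1469 (mod 3679)
Candidate B: Squares mod 3679: 1048^1≡1048, 1048^2≡1962, 1048^4≡1210; 5 = 4 + 1, so 1048^5 ≡ 1210·1048 ≡ 2504 (mod 3679)
  → matches H(m) = 2504
Candidate C: Squares mod 3679: 3098^1≡3098, 3098^2≡2772, 3098^4≡2232; 5 = 4 + 1, so 3098^5 ≡ 2232·3098 ≡ 1895 (mod 3679)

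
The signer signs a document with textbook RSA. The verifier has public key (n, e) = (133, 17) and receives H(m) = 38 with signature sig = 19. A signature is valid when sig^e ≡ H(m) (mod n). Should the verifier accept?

accept

sig^2 ≡ 19^2 = 361 ≡ 95
sig^4 ≡ 95^2 = 9025 ≡ 114
sig^8 ≡ 114^2 = 12996 ≡ 95
sig^16 ≡ 95^2 = 9025 ≡ 114
17 = 16 + 1, so sig^17 ≡ 114·19 ≡ 38 (mod 133)
Since 38 equals the digest 38, verification succeeds.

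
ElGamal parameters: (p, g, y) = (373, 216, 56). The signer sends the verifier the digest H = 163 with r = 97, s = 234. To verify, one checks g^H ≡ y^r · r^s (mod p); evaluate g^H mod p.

216^2 = 46656 ≡ 31
216^4 ≡ 31^2 = 961 ≡ 215
216^8 ≡ 215^2 = 46225 ≡ 346
216^16 ≡ 346^2 = 119716 ≡ 356
216^32 ≡ 356^2 = 126736 ≡ 289
216^64 ≡ 289^2 = 83521 ≡ 342
216^128 ≡ 342^2 = 116964 ≡ 215
163 = 128 + 32 + 2 + 1, so 216^163 ≡ 215·289·31·216 ≡ 197 (mod 373)

197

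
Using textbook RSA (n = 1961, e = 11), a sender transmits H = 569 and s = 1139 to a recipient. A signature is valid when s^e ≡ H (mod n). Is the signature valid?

invalid

s^2 ≡ 1139^2 = 1297321 ≡ 1100
s^4 ≡ 1100^2 = 1210000 ≡ 63
s^8 ≡ 63^2 = 3969 ≡ 47
11 = 8 + 2 + 1, so s^11 ≡ 47·1100·1139 ≡ 1392 (mod 1961)
1392 ≠ 569, so verification fails.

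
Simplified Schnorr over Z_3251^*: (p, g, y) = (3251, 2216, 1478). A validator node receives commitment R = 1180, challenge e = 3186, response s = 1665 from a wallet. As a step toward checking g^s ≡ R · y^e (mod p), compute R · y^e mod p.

1519

1478^2 = 2184484 ≡ 3063
1478^4 ≡ 3063^2 = 9381969 ≡ 2834
1478^8 ≡ 2834^2 = 8031556 ≡ 1586
1478^16 ≡ 1586^2 = 2515396 ≡ 2373
1478^32 ≡ 2373^2 = 5631129 ≡ 397
1478^64 ≡ 397^2 = 157609 ≡ 1561
1478^128 ≡ 1561^2 = 2436721 ≡ 1722
1478^256 ≡ 1722^2 = 2965284 ≡ 372
1478^512 ≡ 372^2 = 138384 ≡ 1842
1478^1024 ≡ 1842^2 = 3392964 ≡ 2171
1478^2048 ≡ 2171^2 = 4713241 ≡ 2542
3186 = 2048 + 1024 + 64 + 32 + 16 + 2, so 1478^3186 ≡ 2542·2171·1561·397·2373·3063 ≡ 252 (mod 3251)
R · y^e ≡ 1180·252 = 297360 ≡ 1519 (mod 3251)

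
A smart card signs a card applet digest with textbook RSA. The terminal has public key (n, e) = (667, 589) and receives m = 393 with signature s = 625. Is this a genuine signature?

s^2 ≡ 625^2 = 390625 ≡ 430
s^4 ≡ 430^2 = 184900 ≡ 141
s^8 ≡ 141^2 = 19881 ≡ 538
s^16 ≡ 538^2 = 289444 ≡ 633
s^32 ≡ 633^2 = 400689 ≡ 489
s^64 ≡ 489^2 = 239121 ≡ 335
s^128 ≡ 335^2 = 112225 ≡ 169
s^256 ≡ 169^2 = 28561 ≡ 547
s^512 ≡ 547^2 = 299209 ≡ 393
589 = 512 + 64 + 8 + 4 + 1, so s^589 ≡ 393·335·538·141·625 ≡ 393 (mod 667)
s^589 mod 667 = 393 matches m.

genuine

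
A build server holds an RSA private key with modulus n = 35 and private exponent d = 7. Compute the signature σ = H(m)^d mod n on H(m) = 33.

12

(H(m))^2 ≡ 33^2 = 1089 ≡ 4
(H(m))^4 ≡ 4^2 = 16
7 = 4 + 2 + 1, so (H(m))^7 ≡ 16·4·33 ≡ 12 (mod 35)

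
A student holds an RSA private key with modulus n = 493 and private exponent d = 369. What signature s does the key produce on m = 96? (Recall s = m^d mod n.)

m^369 mod 493 = 266

266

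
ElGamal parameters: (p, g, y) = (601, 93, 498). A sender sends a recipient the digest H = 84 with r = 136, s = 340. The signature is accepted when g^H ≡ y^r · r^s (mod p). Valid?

yes

Left side g^H mod p:
93^2 = 8649 ≡ 235
93^4 ≡ 235^2 = 55225 ≡ 534
93^8 ≡ 534^2 = 285156 ≡ 282
93^16 ≡ 282^2 = 79524 ≡ 192
93^32 ≡ 192^2 = 36864 ≡ 203
93^64 ≡ 203^2 = 41209 ≡ 341
84 = 64 + 16 + 4, so 93^84 ≡ 341·192·534 ≡ 75 (mod 601)
Right side y^r · r^s mod p:
498^2 = 248004 ≡ 392
498^4 ≡ 392^2 = 153664 ≡ 409
498^8 ≡ 409^2 = 167281 ≡ 203
498^16 ≡ 203^2 = 41209 ≡ 341
498^32 ≡ 341^2 = 116281 ≡ 288
498^64 ≡ 288^2 = 82944 ≡ 6
498^128 ≡ 6^2 = 36
136 = 128 + 8, so 498^136 ≡ 36·203 ≡ 96 (mod 601)
136^2 = 18496 ≡ 466
136^4 ≡ 466^2 = 217156 ≡ 195
136^8 ≡ 195^2 = 38025 ≡ 162
136^16 ≡ 162^2 = 26244 ≡ 401
136^32 ≡ 401^2 = 160801 ≡ 334
136^64 ≡ 334^2 = 111556 ≡ 371
136^128 ≡ 371^2 = 137641 ≡ 12
136^256 ≡ 12^2 = 144
340 = 256 + 64 + 16 + 4, so 136^340 ≡ 144·371·401·195 ≡ 583 (mod 601)
96·583 = 55968 ≡ 75 (mod 601)
75 ≡ 75 (mod 601), so the signature is genuine.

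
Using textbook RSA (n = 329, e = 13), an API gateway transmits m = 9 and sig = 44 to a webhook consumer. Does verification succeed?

sig^2 ≡ 44^2 = 1936 ≡ 291
sig^4 ≡ 291^2 = 84681 ≡ 128
sig^8 ≡ 128^2 = 16384 ≡ 263
13 = 8 + 4 + 1, so sig^13 ≡ 263·128·44 ≡ 58 (mod 329)
58 ≠ 9, so verification fails.

fails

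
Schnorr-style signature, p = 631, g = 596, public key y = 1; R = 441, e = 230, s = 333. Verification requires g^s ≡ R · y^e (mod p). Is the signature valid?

invalid

g^s mod p:
596^2 = 355216 ≡ 594
596^4 ≡ 594^2 = 352836 ≡ 107
596^8 ≡ 107^2 = 11449 ≡ 91
596^16 ≡ 91^2 = 8281 ≡ 78
596^32 ≡ 78^2 = 6084 ≡ 405
596^64 ≡ 405^2 = 164025 ≡ 596
596^128 ≡ 596^2 = 355216 ≡ 594
596^256 ≡ 594^2 = 352836 ≡ 107
333 = 256 + 64 + 8 + 4 + 1, so 596^333 ≡ 107·596·91·107·596 ≡ 269 (mod 631)
R · y^e mod p:
1^2 = 1
1^4 ≡ 1^2 = 1
1^8 ≡ 1^2 = 1
1^16 ≡ 1^2 = 1
1^32 ≡ 1^2 = 1
1^64 ≡ 1^2 = 1
1^128 ≡ 1^2 = 1
230 = 128 + 64 + 32 + 4 + 2, so 1^230 ≡ 1·1·1·1·1 ≡ 1 (mod 631)
441·1 = 441 ≡ 441 (mod 631)
269 ≠ 441; the check fails.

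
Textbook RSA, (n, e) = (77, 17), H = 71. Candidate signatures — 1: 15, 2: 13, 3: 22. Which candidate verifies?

Candidate 1: 15^17 mod 77 = 71
  → matches H = 71
Candidate 2: 13^17 mod 77 = 62
Candidate 3: 22^17 mod 77 = 22

1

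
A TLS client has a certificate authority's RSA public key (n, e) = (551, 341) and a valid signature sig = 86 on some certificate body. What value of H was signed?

sig^2 ≡ 86^2 = 7396 ≡ 233
sig^4 ≡ 233^2 = 54289 ≡ 291
sig^8 ≡ 291^2 = 84681 ≡ 378
sig^16 ≡ 378^2 = 142884 ≡ 175
sig^32 ≡ 175^2 = 30625 ≡ 320
sig^64 ≡ 320^2 = 102400 ≡ 465
sig^128 ≡ 465^2 = 216225 ≡ 233
sig^256 ≡ 233^2 = 54289 ≡ 291
341 = 256 + 64 + 16 + 4 + 1, so sig^341 ≡ 291·465·175·291·86 ≡ 173 (mod 551)

173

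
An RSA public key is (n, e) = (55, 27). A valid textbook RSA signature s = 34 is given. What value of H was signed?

s^2 ≡ 34^2 = 1156 ≡ 1
s^4 ≡ 1^2 = 1
s^8 ≡ 1^2 = 1
s^16 ≡ 1^2 = 1
27 = 16 + 8 + 2 + 1, so s^27 ≡ 1·1·1·34 ≡ 34 (mod 55)

34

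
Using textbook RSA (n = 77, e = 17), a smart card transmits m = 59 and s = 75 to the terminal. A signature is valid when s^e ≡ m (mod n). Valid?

yes

s^17 mod 77 = 59
s^17 mod 77 = 59 matches m.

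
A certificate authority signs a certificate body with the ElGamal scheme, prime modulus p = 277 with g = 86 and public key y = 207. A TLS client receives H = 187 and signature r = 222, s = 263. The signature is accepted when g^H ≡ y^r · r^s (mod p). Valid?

yes

Left side g^H mod p:
86^2 = 7396 ≡ 194
86^4 ≡ 194^2 = 37636 ≡ 241
86^8 ≡ 241^2 = 58081 ≡ 188
86^16 ≡ 188^2 = 35344 ≡ 165
86^32 ≡ 165^2 = 27225 ≡ 79
86^64 ≡ 79^2 = 6241 ≡ 147
86^128 ≡ 147^2 = 21609 ≡ 3
187 = 128 + 32 + 16 + 8 + 2 + 1, so 86^187 ≡ 3·79·165·188·194·86 ≡ 268 (mod 277)
Right side y^r · r^s mod p:
207^2 = 42849 ≡ 191
207^4 ≡ 191^2 = 36481 ≡ 194
207^8 ≡ 194^2 = 37636 ≡ 241
207^16 ≡ 241^2 = 58081 ≡ 188
207^32 ≡ 188^2 = 35344 ≡ 165
207^64 ≡ 165^2 = 27225 ≡ 79
207^128 ≡ 79^2 = 6241 ≡ 147
222 = 128 + 64 + 16 + 8 + 4 + 2, so 207^222 ≡ 147·79·188·241·194·191 ≡ 211 (mod 277)
222^2 = 49284 ≡ 255
222^4 ≡ 255^2 = 65025 ≡ 207
222^8 ≡ 207^2 = 42849 ≡ 191
222^16 ≡ 191^2 = 36481 ≡ 194
222^32 ≡ 194^2 = 37636 ≡ 241
222^64 ≡ 241^2 = 58081 ≡ 188
222^128 ≡ 188^2 = 35344 ≡ 165
222^256 ≡ 165^2 = 27225 ≡ 79
263 = 256 + 4 + 2 + 1, so 222^263 ≡ 79·207·255·222 ≡ 189 (mod 277)
211·189 = 39879 ≡ 268 (mod 277)
268 ≡ 268 (mod 277), so the signature is genuine.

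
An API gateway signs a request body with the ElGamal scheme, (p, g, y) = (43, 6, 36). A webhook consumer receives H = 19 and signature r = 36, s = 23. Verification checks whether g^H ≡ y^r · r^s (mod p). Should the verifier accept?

accept

Left side g^H mod p:
6^2 = 36
6^4 ≡ 36^2 = 1296 ≡ 6
6^8 ≡ 6^2 = 36
6^16 ≡ 36^2 = 1296 ≡ 6
19 = 16 + 2 + 1, so 6^19 ≡ 6·36·6 ≡ 6 (mod 43)
Right side y^r · r^s mod p:
36^2 = 1296 ≡ 6
36^4 ≡ 6^2 = 36
36^8 ≡ 36^2 = 1296 ≡ 6
36^16 ≡ 6^2 = 36
36^32 ≡ 36^2 = 1296 ≡ 6
36 = 32 + 4, so 36^36 ≡ 6·36 ≡ 1 (mod 43)
36^2 = 1296 ≡ 6
36^4 ≡ 6^2 = 36
36^8 ≡ 36^2 = 1296 ≡ 6
36^16 ≡ 6^2 = 36
23 = 16 + 4 + 2 + 1, so 36^23 ≡ 36·36·6·36 ≡ 6 (mod 43)
1·6 = 6 ≡ 6 (mod 43)
6 ≡ 6 (mod 43), so the signature is genuine.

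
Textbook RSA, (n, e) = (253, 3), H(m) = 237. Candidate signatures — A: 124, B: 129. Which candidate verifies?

Candidate A: 124^2 = 15376 ≡ 196; 3 = 2 + 1, so 124^3 ≡ 196·124 ≡ 16 (mod 253)
Candidate B: 129^2 = 16641 ≡ 196; 3 = 2 + 1, so 129^3 ≡ 196·129 ≡ 237 (mod 253)
  → matches H(m) = 237

B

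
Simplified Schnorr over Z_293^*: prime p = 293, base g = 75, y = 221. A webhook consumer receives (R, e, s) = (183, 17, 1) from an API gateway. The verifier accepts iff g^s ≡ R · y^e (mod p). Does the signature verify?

does not verify

g^s mod p:
75^1 mod 293 = 75
R · y^e mod p:
221^17 mod 293 = 122
183·122 = 22326 ≡ 58 (mod 293)
75 ≠ 58; the check fails.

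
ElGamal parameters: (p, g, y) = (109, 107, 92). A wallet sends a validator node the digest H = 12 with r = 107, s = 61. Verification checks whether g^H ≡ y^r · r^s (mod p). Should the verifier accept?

Left side g^H mod p:
107^2 = 11449 ≡ 4
107^4 ≡ 4^2 = 16
107^8 ≡ 16^2 = 256 ≡ 38
12 = 8 + 4, so 107^12 ≡ 38·16 ≡ 63 (mod 109)
Right side y^r · r^s mod p:
92^2 = 8464 ≡ 71
92^4 ≡ 71^2 = 5041 ≡ 27
92^8 ≡ 27^2 = 729 ≡ 75
92^16 ≡ 75^2 = 5625 ≡ 66
92^32 ≡ 66^2 = 4356 ≡ 105
92^64 ≡ 105^2 = 11025 ≡ 16
107 = 64 + 32 + 8 + 2 + 1, so 92^107 ≡ 16·105·75·71·92 ≡ 32 (mod 109)
107^2 = 11449 ≡ 4
107^4 ≡ 4^2 = 16
107^8 ≡ 16^2 = 256 ≡ 38
107^16 ≡ 38^2 = 1444 ≡ 27
107^32 ≡ 27^2 = 729 ≡ 75
61 = 32 + 16 + 8 + 4 + 1, so 107^61 ≡ 75·27·38·16·107 ≡ 19 (mod 109)
32·19 = 608 ≡ 63 (mod 109)
63 ≡ 63 (mod 109), so the signature is genuine.

accept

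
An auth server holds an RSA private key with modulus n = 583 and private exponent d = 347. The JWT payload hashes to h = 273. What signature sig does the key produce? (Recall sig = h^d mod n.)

532

Squares mod 583: h^1≡273, h^2≡488, h^4≡280, h^8≡278, h^16≡328, h^32≡312, h^64≡566, h^128≡289, h^256≡152
347 = 256 + 64 + 16 + 8 + 2 + 1, so h^347 ≡ 152·566·328·278·488·273 ≡ 532 (mod 583)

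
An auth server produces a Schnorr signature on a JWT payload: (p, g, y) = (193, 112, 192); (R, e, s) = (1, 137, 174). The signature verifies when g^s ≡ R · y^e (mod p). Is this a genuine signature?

g^s mod p:
112^2 = 12544 ≡ 192
112^4 ≡ 192^2 = 36864 ≡ 1
112^8 ≡ 1^2 = 1
112^16 ≡ 1^2 = 1
112^32 ≡ 1^2 = 1
112^64 ≡ 1^2 = 1
112^128 ≡ 1^2 = 1
174 = 128 + 32 + 8 + 4 + 2, so 112^174 ≡ 1·1·1·1·192 ≡ 192 (mod 193)
R · y^e mod p:
192^2 = 36864 ≡ 1
192^4 ≡ 1^2 = 1
192^8 ≡ 1^2 = 1
192^16 ≡ 1^2 = 1
192^32 ≡ 1^2 = 1
192^64 ≡ 1^2 = 1
192^128 ≡ 1^2 = 1
137 = 128 + 8 + 1, so 192^137 ≡ 1·1·192 ≡ 192 (mod 193)
1·192 = 192 ≡ 192 (mod 193)
192 ≡ 192 (mod 193); signature holds.

genuine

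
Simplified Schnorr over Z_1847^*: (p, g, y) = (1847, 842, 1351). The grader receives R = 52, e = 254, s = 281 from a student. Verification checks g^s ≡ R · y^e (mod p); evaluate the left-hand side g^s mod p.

343

842^2 = 708964 ≡ 1563
842^4 ≡ 1563^2 = 2442969 ≡ 1235
842^8 ≡ 1235^2 = 1525225 ≡ 1450
842^16 ≡ 1450^2 = 2102500 ≡ 614
842^32 ≡ 614^2 = 376996 ≡ 208
842^64 ≡ 208^2 = 43264 ≡ 783
842^128 ≡ 783^2 = 613089 ≡ 1732
842^256 ≡ 1732^2 = 2999824 ≡ 296
281 = 256 + 16 + 8 + 1, so 842^281 ≡ 296·614·1450·842 ≡ 343 (mod 1847)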